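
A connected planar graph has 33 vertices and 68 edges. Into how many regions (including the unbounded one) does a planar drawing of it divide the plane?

Euler's formula for a connected plane graph: V − E + F = 2, so F = 2 − 33 + 68 = 37.

37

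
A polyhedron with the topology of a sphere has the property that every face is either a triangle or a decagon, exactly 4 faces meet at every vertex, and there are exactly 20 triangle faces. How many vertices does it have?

Let x be the number of decagons; then F = 20 + x.
Edge–face incidences: 2E = 3·20 + 10·x = 60 + 10x.
Every vertex has degree 4, so 4V = 2E.
Euler: V − E + F = 2 ⇒ (2E)/4 − E + (20 + x) = 2.
Multiply by 8: 2·(2E) − 4·(2E) + 8·(20 + x) = 16, i.e. 160 + 8x − 2·(60 + 10x) = 16.
Collecting terms: −12x + 40 = 16, so −12x = −24, so x = 2.
Then 2E = 60 + 10·2 = 80, so E = 40, V = 2E/4 = 20, F = 20 + 2 = 22.

20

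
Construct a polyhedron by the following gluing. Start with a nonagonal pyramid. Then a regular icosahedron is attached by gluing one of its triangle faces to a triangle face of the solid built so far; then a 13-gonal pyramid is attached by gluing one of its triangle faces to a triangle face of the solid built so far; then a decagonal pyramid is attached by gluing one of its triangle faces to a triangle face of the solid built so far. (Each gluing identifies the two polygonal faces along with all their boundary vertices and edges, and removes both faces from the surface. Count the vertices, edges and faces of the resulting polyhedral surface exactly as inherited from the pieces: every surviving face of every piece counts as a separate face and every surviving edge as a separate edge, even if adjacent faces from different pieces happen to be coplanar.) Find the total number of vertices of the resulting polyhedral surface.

A nonagonal pyramid: V=10, E=18, F=10.
Attach a regular icosahedron (V=12, E=30, F=20) along a 3-gon: merge 3 vertices and 3 edges, delete both glued faces → V=19, E=45, F=28.
Attach a 13-gonal pyramid (V=14, E=26, F=14) along a 3-gon: merge 3 vertices and 3 edges, delete both glued faces → V=30, E=68, F=40.
Attach a decagonal pyramid (V=11, E=20, F=11) along a 3-gon: merge 3 vertices and 3 edges, delete both glued faces → V=38, E=85, F=49.
Check: V − E + F = 38 − 85 + 49 = 2.

38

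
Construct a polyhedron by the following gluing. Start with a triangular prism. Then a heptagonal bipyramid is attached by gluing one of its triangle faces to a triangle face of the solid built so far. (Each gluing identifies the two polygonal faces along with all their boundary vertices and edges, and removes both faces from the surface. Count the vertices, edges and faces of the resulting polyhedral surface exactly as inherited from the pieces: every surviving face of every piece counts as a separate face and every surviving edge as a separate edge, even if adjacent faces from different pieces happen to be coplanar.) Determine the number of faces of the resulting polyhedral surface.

17

A triangular prism: V=6, E=9, F=5.
Attach a heptagonal bipyramid (V=9, E=21, F=14) along a 3-gon: merge 3 vertices and 3 edges, delete both glued faces → V=12, E=27, F=17.
Check: V − E + F = 12 − 27 + 17 = 2.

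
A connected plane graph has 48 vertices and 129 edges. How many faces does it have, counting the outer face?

83

Euler's formula for a connected plane graph: V − E + F = 2, so F = 2 − 48 + 129 = 83.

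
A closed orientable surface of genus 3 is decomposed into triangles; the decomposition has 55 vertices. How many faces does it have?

χ = 2 − 2·3 = -4, and every face is a triangle so 3F = 2E.
V − E + F = -4 with E = 3F/2 gives 55 − (3/2 − 1)·F = -4, so F = 118 and E = 177.

118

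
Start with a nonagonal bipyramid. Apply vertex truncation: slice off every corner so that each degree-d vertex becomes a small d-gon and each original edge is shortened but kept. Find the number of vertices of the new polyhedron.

54

The base solid has V = 11, E = 27, F = 18.
Truncation replaces each original edge-end by a new vertex, so V′ = 2E = 54.
Each original edge survives, and each old vertex of degree d contributes d new edges; summing degrees gives Σd = 2E, so E′ = E + 2E = 3E = 81.
Each original face survives and each original vertex becomes one new face: F′ = F + V = 29.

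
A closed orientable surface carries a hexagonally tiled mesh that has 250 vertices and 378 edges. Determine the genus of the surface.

Every face is a hexagon and each edge borders two faces, so 6F = 2·378, giving F = 126.
χ = V − E + F = 250 − 378 + 126 = -2.
For a closed orientable surface χ = 2 − 2g, so g = (2 − (-2))/2 = 2.

2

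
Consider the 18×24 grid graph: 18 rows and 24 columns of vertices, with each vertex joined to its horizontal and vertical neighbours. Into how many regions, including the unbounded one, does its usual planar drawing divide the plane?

The grid has V = 18·24 = 432 vertices and E = 18·23 + 24·17 = 822 edges.
F = 2 − V + E = 2 − 432 + 822 = 392.

392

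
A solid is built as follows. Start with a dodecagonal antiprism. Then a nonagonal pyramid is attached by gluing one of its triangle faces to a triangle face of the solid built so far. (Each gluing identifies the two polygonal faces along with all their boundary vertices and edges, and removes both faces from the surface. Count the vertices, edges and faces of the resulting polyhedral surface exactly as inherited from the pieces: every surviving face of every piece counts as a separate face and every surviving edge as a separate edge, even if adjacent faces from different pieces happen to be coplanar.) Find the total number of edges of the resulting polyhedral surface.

A dodecagonal antiprism: V=24, E=48, F=26.
Attach a nonagonal pyramid (V=10, E=18, F=10) along a 3-gon: merge 3 vertices and 3 edges, delete both glued faces → V=31, E=63, F=34.
Check: V − E + F = 31 − 63 + 34 = 2.

63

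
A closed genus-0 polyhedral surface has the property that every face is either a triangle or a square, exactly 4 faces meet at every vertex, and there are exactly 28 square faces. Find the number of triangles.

Let x be the number of triangles; then F = 28 + x.
Edge–face incidences: 2E = 4·28 + 3·x = 112 + 3x.
Every vertex has degree 4, so 4V = 2E.
Euler: V − E + F = 2 ⇒ (2E)/4 − E + (28 + x) = 2.
Multiply by 8: 2·(2E) − 4·(2E) + 8·(28 + x) = 16, i.e. 224 + 8x − 2·(112 + 3x) = 16.
Collecting terms: 2x = 16, so x = 8.
Then 2E = 112 + 3·8 = 136, so E = 68, V = 2E/4 = 34, F = 28 + 8 = 36.

8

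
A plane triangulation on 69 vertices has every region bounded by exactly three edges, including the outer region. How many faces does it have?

134

In a plane triangulation 3F = 2E and V − E + F = 2, so F = 2V − 4 = 2·69 − 4 = 134.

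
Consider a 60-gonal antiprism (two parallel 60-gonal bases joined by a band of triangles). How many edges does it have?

An antiprism on an n-gon has two n-gon caps and 2n triangles: V = 2·60 = 120, E = 4·60 = 240, F = 2·60 + 2 = 122.

240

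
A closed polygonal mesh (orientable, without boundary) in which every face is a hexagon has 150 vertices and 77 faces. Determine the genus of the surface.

3

Every face is a hexagon, so 2E = 6·77 = 462, giving E = 231.
χ = V − E + F = 150 − 231 + 77 = -4.
For a closed orientable surface χ = 2 − 2g, so g = (2 − (-4))/2 = 3.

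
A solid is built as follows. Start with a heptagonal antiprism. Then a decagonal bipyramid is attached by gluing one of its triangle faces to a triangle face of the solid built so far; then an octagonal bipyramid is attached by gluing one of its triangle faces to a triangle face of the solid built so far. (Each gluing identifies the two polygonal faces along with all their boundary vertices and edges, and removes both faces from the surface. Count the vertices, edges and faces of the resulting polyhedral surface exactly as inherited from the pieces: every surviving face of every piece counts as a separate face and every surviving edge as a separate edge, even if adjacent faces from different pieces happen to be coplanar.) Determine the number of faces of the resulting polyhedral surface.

A heptagonal antiprism: V=14, E=28, F=16.
Attach a decagonal bipyramid (V=12, E=30, F=20) along a 3-gon: merge 3 vertices and 3 edges, delete both glued faces → V=23, E=55, F=34.
Attach an octagonal bipyramid (V=10, E=24, F=16) along a 3-gon: merge 3 vertices and 3 edges, delete both glued faces → V=30, E=76, F=48.
Check: V − E + F = 30 − 76 + 48 = 2.

48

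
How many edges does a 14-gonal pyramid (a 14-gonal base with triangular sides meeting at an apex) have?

28

A pyramid on an n-gon base has one n-gon and n triangles: V = 14 + 1 = 15, E = 2·14 = 28, F = 14 + 1 = 15.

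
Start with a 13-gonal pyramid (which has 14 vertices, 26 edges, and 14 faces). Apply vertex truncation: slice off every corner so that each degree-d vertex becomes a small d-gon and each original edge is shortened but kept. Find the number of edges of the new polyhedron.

78

Truncation replaces each original edge-end by a new vertex, so V′ = 2E = 52.
Each original edge survives, and each old vertex of degree d contributes d new edges; summing degrees gives Σd = 2E, so E′ = E + 2E = 3E = 78.
Each original face survives and each original vertex becomes one new face: F′ = F + V = 28.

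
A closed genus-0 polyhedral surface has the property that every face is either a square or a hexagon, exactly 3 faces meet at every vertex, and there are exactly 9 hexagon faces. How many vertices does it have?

Let x be the number of squares; then F = 9 + x.
Edge–face incidences: 2E = 6·9 + 4·x = 54 + 4x.
Every vertex has degree 3, so 3V = 2E.
Euler: V − E + F = 2 ⇒ (2E)/3 − E + (9 + x) = 2.
Multiply by 6: 2·(2E) − 3·(2E) + 6·(9 + x) = 12, i.e. 54 + 6x − (54 + 4x) = 12.
Collecting terms: 2x = 12, so x = 6.
Then 2E = 54 + 4·6 = 78, so E = 39, V = 2E/3 = 26, F = 9 + 6 = 15.

26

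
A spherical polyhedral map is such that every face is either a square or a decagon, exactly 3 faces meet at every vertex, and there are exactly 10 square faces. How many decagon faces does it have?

Let x be the number of decagons; then F = 10 + x.
Edge–face incidences: 2E = 4·10 + 10·x = 40 + 10x.
Every vertex has degree 3, so 3V = 2E.
Euler: V − E + F = 2 ⇒ (2E)/3 − E + (10 + x) = 2.
Multiply by 6: 2·(2E) − 3·(2E) + 6·(10 + x) = 12, i.e. 60 + 6x − (40 + 10x) = 12.
Collecting terms: −4x + 20 = 12, so −4x = −8, so x = 2.
Then 2E = 40 + 10·2 = 60, so E = 30, V = 2E/3 = 20, F = 10 + 2 = 12.

2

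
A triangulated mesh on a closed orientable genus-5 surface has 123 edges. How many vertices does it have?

33

χ = 2 − 2·5 = -8, and every face is a triangle so 3F = 2E.
F = 2E/3 = 82. Then V = -8 + E − F = -8 + 123 − 82 = 33.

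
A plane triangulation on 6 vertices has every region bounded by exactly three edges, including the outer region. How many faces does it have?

8

In a plane triangulation 3F = 2E and V − E + F = 2, so F = 2V − 4 = 2·6 − 4 = 8.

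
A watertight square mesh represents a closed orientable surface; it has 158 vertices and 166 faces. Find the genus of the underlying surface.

Every face is a square, so 2E = 4·166 = 664, giving E = 332.
χ = V − E + F = 158 − 332 + 166 = -8.
For a closed orientable surface χ = 2 − 2g, so g = (2 − (-8))/2 = 5.

5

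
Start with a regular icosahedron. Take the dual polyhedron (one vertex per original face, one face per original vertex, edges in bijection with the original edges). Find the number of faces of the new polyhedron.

12

The base solid has V = 12, E = 30, F = 20.
The dual swaps V and F and preserves E: V′ = F = 20, E′ = E = 30, F′ = V = 12.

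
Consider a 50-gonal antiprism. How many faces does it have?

An antiprism on an n-gon has two n-gon caps and 2n triangles: V = 2·50 = 100, E = 4·50 = 200, F = 2·50 + 2 = 102.
Check: V − E + F = 100 − 200 + 102 = 2.

102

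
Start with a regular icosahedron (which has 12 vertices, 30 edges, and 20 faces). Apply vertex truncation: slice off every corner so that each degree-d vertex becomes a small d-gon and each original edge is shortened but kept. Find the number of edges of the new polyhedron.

90

Truncation replaces each original edge-end by a new vertex, so V′ = 2E = 60.
Each original edge survives, and each old vertex of degree d contributes d new edges; summing degrees gives Σd = 2E, so E′ = E + 2E = 3E = 90.
Each original face survives and each original vertex becomes one new face: F′ = F + V = 32.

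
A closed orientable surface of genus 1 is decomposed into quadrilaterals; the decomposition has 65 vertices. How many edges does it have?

χ = 2 − 2·1 = 0, and every face is a square so 4F = 2E.
V − E + F = 0 with E = 4F/2 gives 65 − (4/2 − 1)·F = 0, so F = 65 and E = 130.

130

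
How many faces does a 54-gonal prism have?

56

A prism on an n-gon has two n-gon bases and n rectangular sides: V = 2·54 = 108, E = 3·54 = 162, F = 54 + 2 = 56.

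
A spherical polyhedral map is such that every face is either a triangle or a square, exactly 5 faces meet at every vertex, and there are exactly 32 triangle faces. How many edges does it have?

Let x be the number of squares; then F = 32 + x.
Edge–face incidences: 2E = 3·32 + 4·x = 96 + 4x.
Every vertex has degree 5, so 5V = 2E.
Euler: V − E + F = 2 ⇒ (2E)/5 − E + (32 + x) = 2.
Multiply by 10: 2·(2E) − 5·(2E) + 10·(32 + x) = 20, i.e. 320 + 10x − 3·(96 + 4x) = 20.
Collecting terms: −2x + 32 = 20, so −2x = −12, so x = 6.
Then 2E = 96 + 4·6 = 120, so E = 60, V = 2E/5 = 24, F = 32 + 6 = 38.

60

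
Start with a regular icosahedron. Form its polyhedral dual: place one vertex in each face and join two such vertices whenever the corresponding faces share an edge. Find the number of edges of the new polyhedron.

The base solid has V = 12, E = 30, F = 20.
The dual swaps V and F and preserves E: V′ = F = 20, E′ = E = 30, F′ = V = 12.

30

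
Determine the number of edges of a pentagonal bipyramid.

15

A bipyramid over an n-gon has 2n triangular faces and n + 2 vertices: V = 5 + 2 = 7, E = 3·5 = 15, F = 2·5 = 10.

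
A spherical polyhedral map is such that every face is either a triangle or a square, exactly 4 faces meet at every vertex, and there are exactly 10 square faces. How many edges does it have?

Let x be the number of triangles; then F = 10 + x.
Edge–face incidences: 2E = 4·10 + 3·x = 40 + 3x.
Every vertex has degree 4, so 4V = 2E.
Euler: V − E + F = 2 ⇒ (2E)/4 − E + (10 + x) = 2.
Multiply by 8: 2·(2E) − 4·(2E) + 8·(10 + x) = 16, i.e. 80 + 8x − 2·(40 + 3x) = 16.
Collecting terms: 2x = 16, so x = 8.
Then 2E = 40 + 3·8 = 64, so E = 32, V = 2E/4 = 16, F = 10 + 8 = 18.

32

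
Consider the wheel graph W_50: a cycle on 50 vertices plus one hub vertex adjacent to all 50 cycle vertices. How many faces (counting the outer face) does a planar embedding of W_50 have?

W_50 has V = 50 + 1 = 51 vertices and E = 2·50 = 100 edges.
By Euler's formula F = 2 − V + E = 2 − 51 + 100 = 51.

51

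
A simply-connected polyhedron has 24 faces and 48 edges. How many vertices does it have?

Here V − E + F = 2.
V = 2 + E − F = 2 + 48 − 24 = 26.

26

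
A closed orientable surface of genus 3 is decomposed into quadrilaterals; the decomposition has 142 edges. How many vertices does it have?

67

χ = 2 − 2·3 = -4, and every face is a square so 4F = 2E.
F = 2E/4 = 71. Then V = -4 + E − F = -4 + 142 − 71 = 67.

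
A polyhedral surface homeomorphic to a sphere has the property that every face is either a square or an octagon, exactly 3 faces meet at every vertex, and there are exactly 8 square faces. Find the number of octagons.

Let x be the number of octagons; then F = 8 + x.
Edge–face incidences: 2E = 4·8 + 8·x = 32 + 8x.
Every vertex has degree 3, so 3V = 2E.
Euler: V − E + F = 2 ⇒ (2E)/3 − E + (8 + x) = 2.
Multiply by 6: 2·(2E) − 3·(2E) + 6·(8 + x) = 12, i.e. 48 + 6x − (32 + 8x) = 12.
Collecting terms: −2x + 16 = 12, so −2x = −4, so x = 2.
Then 2E = 32 + 8·2 = 48, so E = 24, V = 2E/3 = 16, F = 8 + 2 = 10.

2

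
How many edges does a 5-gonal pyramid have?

A pyramid on an n-gon base has one n-gon and n triangles: V = 5 + 1 = 6, E = 2·5 = 10, F = 5 + 1 = 6.
Check: V − E + F = 6 − 10 + 6 = 2.

10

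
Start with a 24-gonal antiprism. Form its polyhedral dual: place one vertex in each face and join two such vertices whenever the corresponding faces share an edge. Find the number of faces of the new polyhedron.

48

The base solid has V = 48, E = 96, F = 50.
The dual swaps V and F and preserves E: V′ = F = 50, E′ = E = 96, F′ = V = 48.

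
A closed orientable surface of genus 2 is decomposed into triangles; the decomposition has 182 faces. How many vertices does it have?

χ = 2 − 2·2 = -2, and every face is a triangle so 3F = 2E.
E = 3·182/2 = 273. Then V = -2 + E − F = -2 + 273 − 182 = 89.

89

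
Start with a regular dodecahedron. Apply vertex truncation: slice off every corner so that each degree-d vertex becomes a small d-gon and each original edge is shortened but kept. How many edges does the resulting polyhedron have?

90

The base solid has V = 20, E = 30, F = 12.
Truncation replaces each original edge-end by a new vertex, so V′ = 2E = 60.
Each original edge survives, and each old vertex of degree d contributes d new edges; summing degrees gives Σd = 2E, so E′ = E + 2E = 3E = 90.
Each original face survives and each original vertex becomes one new face: F′ = F + V = 32.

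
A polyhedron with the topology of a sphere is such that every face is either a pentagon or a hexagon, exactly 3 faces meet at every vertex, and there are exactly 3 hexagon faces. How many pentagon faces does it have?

12

Let x be the number of pentagons; then F = 3 + x.
Edge–face incidences: 2E = 6·3 + 5·x = 18 + 5x.
Every vertex has degree 3, so 3V = 2E.
Euler: V − E + F = 2 ⇒ (2E)/3 − E + (3 + x) = 2.
Multiply by 6: 2·(2E) − 3·(2E) + 6·(3 + x) = 12, i.e. 18 + 6x − (18 + 5x) = 12.
Collecting terms: x = 12.
Then 2E = 18 + 5·12 = 78, so E = 39, V = 2E/3 = 26, F = 3 + 12 = 15.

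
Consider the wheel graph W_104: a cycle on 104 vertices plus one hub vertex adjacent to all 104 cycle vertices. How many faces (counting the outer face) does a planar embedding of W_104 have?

105

W_104 has V = 104 + 1 = 105 vertices and E = 2·104 = 208 edges.
By Euler's formula F = 2 − V + E = 2 − 105 + 208 = 105.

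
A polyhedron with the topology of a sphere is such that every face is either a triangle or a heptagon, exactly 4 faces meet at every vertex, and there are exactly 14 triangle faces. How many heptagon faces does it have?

2

Let x be the number of heptagons; then F = 14 + x.
Edge–face incidences: 2E = 3·14 + 7·x = 42 + 7x.
Every vertex has degree 4, so 4V = 2E.
Euler: V − E + F = 2 ⇒ (2E)/4 − E + (14 + x) = 2.
Multiply by 8: 2·(2E) − 4·(2E) + 8·(14 + x) = 16, i.e. 112 + 8x − 2·(42 + 7x) = 16.
Collecting terms: −6x + 28 = 16, so −6x = −12, so x = 2.
Then 2E = 42 + 7·2 = 56, so E = 28, V = 2E/4 = 14, F = 14 + 2 = 16.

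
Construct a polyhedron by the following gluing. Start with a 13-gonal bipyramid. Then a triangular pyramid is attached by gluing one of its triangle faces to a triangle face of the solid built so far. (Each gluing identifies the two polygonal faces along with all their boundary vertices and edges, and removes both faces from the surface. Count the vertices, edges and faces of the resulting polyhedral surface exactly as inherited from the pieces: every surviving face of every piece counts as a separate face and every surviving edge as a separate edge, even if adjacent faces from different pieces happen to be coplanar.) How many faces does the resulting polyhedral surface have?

28

A 13-gonal bipyramid: V=15, E=39, F=26.
Attach a triangular pyramid (V=4, E=6, F=4) along a 3-gon: merge 3 vertices and 3 edges, delete both glued faces → V=16, E=42, F=28.
Check: V − E + F = 16 − 42 + 28 = 2.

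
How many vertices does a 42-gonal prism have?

A prism on an n-gon has two n-gon bases and n rectangular sides: V = 2·42 = 84, E = 3·42 = 126, F = 42 + 2 = 44.

84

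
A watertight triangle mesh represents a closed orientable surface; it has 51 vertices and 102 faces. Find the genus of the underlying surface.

1

Every face is a triangle, so 2E = 3·102 = 306, giving E = 153.
χ = V − E + F = 51 − 153 + 102 = 0.
For a closed orientable surface χ = 2 − 2g, so g = (2 − (0))/2 = 1.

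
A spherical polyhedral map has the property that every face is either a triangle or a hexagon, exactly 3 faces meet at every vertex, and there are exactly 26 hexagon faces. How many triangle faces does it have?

4

Let x be the number of triangles; then F = 26 + x.
Edge–face incidences: 2E = 6·26 + 3·x = 156 + 3x.
Every vertex has degree 3, so 3V = 2E.
Euler: V − E + F = 2 ⇒ (2E)/3 − E + (26 + x) = 2.
Multiply by 6: 2·(2E) − 3·(2E) + 6·(26 + x) = 12, i.e. 156 + 6x − (156 + 3x) = 12.
Collecting terms: 3x = 12, so x = 4.
Then 2E = 156 + 3·4 = 168, so E = 84, V = 2E/3 = 56, F = 26 + 4 = 30.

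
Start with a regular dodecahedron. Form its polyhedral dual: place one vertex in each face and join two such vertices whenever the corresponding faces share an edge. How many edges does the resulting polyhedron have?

The base solid has V = 20, E = 30, F = 12.
The dual swaps V and F and preserves E: V′ = F = 12, E′ = E = 30, F′ = V = 20.

30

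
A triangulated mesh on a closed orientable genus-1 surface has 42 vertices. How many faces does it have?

χ = 2 − 2·1 = 0, and every face is a triangle so 3F = 2E.
V − E + F = 0 with E = 3F/2 gives 42 − (3/2 − 1)·F = 0, so F = 84 and E = 126.

84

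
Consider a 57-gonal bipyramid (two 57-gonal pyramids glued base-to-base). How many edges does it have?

171

A bipyramid over an n-gon has 2n triangular faces and n + 2 vertices: V = 57 + 2 = 59, E = 3·57 = 171, F = 2·57 = 114.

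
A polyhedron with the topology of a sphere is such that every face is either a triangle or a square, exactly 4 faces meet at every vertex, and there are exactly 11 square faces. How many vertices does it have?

Let x be the number of triangles; then F = 11 + x.
Edge–face incidences: 2E = 4·11 + 3·x = 44 + 3x.
Every vertex has degree 4, so 4V = 2E.
Euler: V − E + F = 2 ⇒ (2E)/4 − E + (11 + x) = 2.
Multiply by 8: 2·(2E) − 4·(2E) + 8·(11 + x) = 16, i.e. 88 + 8x − 2·(44 + 3x) = 16.
Collecting terms: 2x = 16, so x = 8.
Then 2E = 44 + 3·8 = 68, so E = 34, V = 2E/4 = 17, F = 11 + 8 = 19.

17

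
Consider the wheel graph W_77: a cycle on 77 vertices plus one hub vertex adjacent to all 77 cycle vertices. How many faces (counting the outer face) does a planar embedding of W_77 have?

W_77 has V = 77 + 1 = 78 vertices and E = 2·77 = 154 edges.
By Euler's formula F = 2 − V + E = 2 − 78 + 154 = 78.

78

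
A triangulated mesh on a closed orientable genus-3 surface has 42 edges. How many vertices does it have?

10

χ = 2 − 2·3 = -4, and every face is a triangle so 3F = 2E.
F = 2E/3 = 28. Then V = -4 + E − F = -4 + 42 − 28 = 10.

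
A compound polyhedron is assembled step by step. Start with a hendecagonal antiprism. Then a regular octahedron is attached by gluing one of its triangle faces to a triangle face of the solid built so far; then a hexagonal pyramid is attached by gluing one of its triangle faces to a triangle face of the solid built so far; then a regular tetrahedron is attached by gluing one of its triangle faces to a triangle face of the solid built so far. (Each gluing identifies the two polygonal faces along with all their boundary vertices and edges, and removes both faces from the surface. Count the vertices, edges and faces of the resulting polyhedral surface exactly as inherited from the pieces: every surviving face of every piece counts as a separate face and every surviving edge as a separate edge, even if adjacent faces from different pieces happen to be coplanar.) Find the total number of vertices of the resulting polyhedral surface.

30

A hendecagonal antiprism: V=22, E=44, F=24.
Attach a regular octahedron (V=6, E=12, F=8) along a 3-gon: merge 3 vertices and 3 edges, delete both glued faces → V=25, E=53, F=30.
Attach a hexagonal pyramid (V=7, E=12, F=7) along a 3-gon: merge 3 vertices and 3 edges, delete both glued faces → V=29, E=62, F=35.
Attach a regular tetrahedron (V=4, E=6, F=4) along a 3-gon: merge 3 vertices and 3 edges, delete both glued faces → V=30, E=65, F=37.
Check: V − E + F = 30 − 65 + 37 = 2.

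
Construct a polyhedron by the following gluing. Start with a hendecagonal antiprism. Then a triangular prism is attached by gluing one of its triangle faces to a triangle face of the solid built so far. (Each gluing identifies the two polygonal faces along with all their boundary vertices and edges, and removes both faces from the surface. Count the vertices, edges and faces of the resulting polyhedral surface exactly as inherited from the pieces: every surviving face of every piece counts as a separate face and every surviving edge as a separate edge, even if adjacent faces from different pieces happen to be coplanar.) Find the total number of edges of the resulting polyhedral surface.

50

A hendecagonal antiprism: V=22, E=44, F=24.
Attach a triangular prism (V=6, E=9, F=5) along a 3-gon: merge 3 vertices and 3 edges, delete both glued faces → V=25, E=50, F=27.
Check: V − E + F = 25 − 50 + 27 = 2.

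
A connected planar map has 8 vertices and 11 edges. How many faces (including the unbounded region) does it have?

5

Euler's formula for a connected plane graph: V − E + F = 2, so F = 2 − 8 + 11 = 5.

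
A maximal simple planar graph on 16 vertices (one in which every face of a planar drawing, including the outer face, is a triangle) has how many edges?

In a plane triangulation 3F = 2E and V − E + F = 2, so E = 3V − 6 = 3·16 − 6 = 42.

42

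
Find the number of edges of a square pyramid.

8

A pyramid on an n-gon base has one n-gon and n triangles: V = 4 + 1 = 5, E = 2·4 = 8, F = 4 + 1 = 5.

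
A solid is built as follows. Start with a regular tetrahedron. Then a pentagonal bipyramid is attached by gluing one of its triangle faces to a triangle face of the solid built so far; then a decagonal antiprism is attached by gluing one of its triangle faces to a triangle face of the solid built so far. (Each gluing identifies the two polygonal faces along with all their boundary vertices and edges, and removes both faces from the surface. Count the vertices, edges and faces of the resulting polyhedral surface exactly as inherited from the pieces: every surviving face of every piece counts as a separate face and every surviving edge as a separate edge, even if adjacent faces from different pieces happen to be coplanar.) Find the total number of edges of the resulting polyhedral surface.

A regular tetrahedron: V=4, E=6, F=4.
Attach a pentagonal bipyramid (V=7, E=15, F=10) along a 3-gon: merge 3 vertices and 3 edges, delete both glued faces → V=8, E=18, F=12.
Attach a decagonal antiprism (V=20, E=40, F=22) along a 3-gon: merge 3 vertices and 3 edges, delete both glued faces → V=25, E=55, F=32.
Check: V − E + F = 25 − 55 + 32 = 2.

55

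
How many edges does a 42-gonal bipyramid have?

126

A bipyramid over an n-gon has 2n triangular faces and n + 2 vertices: V = 42 + 2 = 44, E = 3·42 = 126, F = 2·42 = 84.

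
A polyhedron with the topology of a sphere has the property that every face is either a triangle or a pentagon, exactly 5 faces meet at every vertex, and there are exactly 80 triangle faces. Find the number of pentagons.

Let x be the number of pentagons; then F = 80 + x.
Edge–face incidences: 2E = 3·80 + 5·x = 240 + 5x.
Every vertex has degree 5, so 5V = 2E.
Euler: V − E + F = 2 ⇒ (2E)/5 − E + (80 + x) = 2.
Multiply by 10: 2·(2E) − 5·(2E) + 10·(80 + x) = 20, i.e. 800 + 10x − 3·(240 + 5x) = 20.
Collecting terms: −5x + 80 = 20, so −5x = −60, so x = 12.
Then 2E = 240 + 5·12 = 300, so E = 150, V = 2E/5 = 60, F = 80 + 12 = 92.

12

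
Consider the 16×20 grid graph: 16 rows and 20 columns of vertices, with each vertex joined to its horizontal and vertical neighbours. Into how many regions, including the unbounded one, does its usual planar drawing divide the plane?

The grid has V = 16·20 = 320 vertices and E = 16·19 + 20·15 = 604 edges.
F = 2 − V + E = 2 − 320 + 604 = 286.

286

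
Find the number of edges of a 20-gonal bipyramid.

60

A bipyramid over an n-gon has 2n triangular faces and n + 2 vertices: V = 20 + 2 = 22, E = 3·20 = 60, F = 2·20 = 40.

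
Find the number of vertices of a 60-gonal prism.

A prism on an n-gon has two n-gon bases and n rectangular sides: V = 2·60 = 120, E = 3·60 = 180, F = 60 + 2 = 62.

120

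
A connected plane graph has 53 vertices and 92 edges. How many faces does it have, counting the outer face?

41

Euler's formula for a connected plane graph: V − E + F = 2, so F = 2 − 53 + 92 = 41.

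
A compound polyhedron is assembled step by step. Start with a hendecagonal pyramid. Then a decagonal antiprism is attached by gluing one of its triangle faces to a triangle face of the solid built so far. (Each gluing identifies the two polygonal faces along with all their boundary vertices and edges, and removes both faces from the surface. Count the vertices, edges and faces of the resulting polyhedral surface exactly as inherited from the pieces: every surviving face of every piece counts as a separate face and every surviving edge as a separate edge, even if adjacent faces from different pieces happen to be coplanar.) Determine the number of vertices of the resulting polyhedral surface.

A hendecagonal pyramid: V=12, E=22, F=12.
Attach a decagonal antiprism (V=20, E=40, F=22) along a 3-gon: merge 3 vertices and 3 edges, delete both glued faces → V=29, E=59, F=32.
Check: V − E + F = 29 − 59 + 32 = 2.

29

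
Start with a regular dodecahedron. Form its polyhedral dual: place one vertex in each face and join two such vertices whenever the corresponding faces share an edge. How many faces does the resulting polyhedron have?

20

The base solid has V = 20, E = 30, F = 12.
The dual swaps V and F and preserves E: V′ = F = 12, E′ = E = 30, F′ = V = 20.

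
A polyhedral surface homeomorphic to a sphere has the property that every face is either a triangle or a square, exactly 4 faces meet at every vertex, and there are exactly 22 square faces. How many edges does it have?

56

Let x be the number of triangles; then F = 22 + x.
Edge–face incidences: 2E = 4·22 + 3·x = 88 + 3x.
Every vertex has degree 4, so 4V = 2E.
Euler: V − E + F = 2 ⇒ (2E)/4 − E + (22 + x) = 2.
Multiply by 8: 2·(2E) − 4·(2E) + 8·(22 + x) = 16, i.e. 176 + 8x − 2·(88 + 3x) = 16.
Collecting terms: 2x = 16, so x = 8.
Then 2E = 88 + 3·8 = 112, so E = 56, V = 2E/4 = 28, F = 22 + 8 = 30.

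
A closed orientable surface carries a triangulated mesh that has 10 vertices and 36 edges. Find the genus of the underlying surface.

2

Every face is a triangle and each edge borders two faces, so 3F = 2·36, giving F = 24.
χ = V − E + F = 10 − 36 + 24 = -2.
For a closed orientable surface χ = 2 − 2g, so g = (2 − (-2))/2 = 2.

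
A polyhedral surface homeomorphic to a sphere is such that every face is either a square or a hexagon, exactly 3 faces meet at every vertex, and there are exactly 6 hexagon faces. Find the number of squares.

6

Let x be the number of squares; then F = 6 + x.
Edge–face incidences: 2E = 6·6 + 4·x = 36 + 4x.
Every vertex has degree 3, so 3V = 2E.
Euler: V − E + F = 2 ⇒ (2E)/3 − E + (6 + x) = 2.
Multiply by 6: 2·(2E) − 3·(2E) + 6·(6 + x) = 12, i.e. 36 + 6x − (36 + 4x) = 12.
Collecting terms: 2x = 12, so x = 6.
Then 2E = 36 + 4·6 = 60, so E = 30, V = 2E/3 = 20, F = 6 + 6 = 12.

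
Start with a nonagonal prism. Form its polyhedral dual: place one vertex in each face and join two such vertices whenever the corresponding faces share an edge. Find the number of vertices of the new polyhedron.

The base solid has V = 18, E = 27, F = 11.
The dual swaps V and F and preserves E: V′ = F = 11, E′ = E = 27, F′ = V = 18.

11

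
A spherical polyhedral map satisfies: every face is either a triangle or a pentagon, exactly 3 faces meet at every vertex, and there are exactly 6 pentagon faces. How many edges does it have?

18

Let x be the number of triangles; then F = 6 + x.
Edge–face incidences: 2E = 5·6 + 3·x = 30 + 3x.
Every vertex has degree 3, so 3V = 2E.
Euler: V − E + F = 2 ⇒ (2E)/3 − E + (6 + x) = 2.
Multiply by 6: 2·(2E) − 3·(2E) + 6·(6 + x) = 12, i.e. 36 + 6x − (30 + 3x) = 12.
Collecting terms: 3x + 6 = 12, so 3x = 6, so x = 2.
Then 2E = 30 + 3·2 = 36, so E = 18, V = 2E/3 = 12, F = 6 + 2 = 8.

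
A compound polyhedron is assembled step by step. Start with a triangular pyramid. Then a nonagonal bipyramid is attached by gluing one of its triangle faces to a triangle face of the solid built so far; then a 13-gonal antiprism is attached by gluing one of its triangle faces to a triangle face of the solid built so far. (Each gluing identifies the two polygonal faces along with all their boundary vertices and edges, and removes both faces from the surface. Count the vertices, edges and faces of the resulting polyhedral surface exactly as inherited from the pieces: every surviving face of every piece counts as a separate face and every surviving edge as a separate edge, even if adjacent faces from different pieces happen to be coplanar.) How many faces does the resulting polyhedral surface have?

A triangular pyramid: V=4, E=6, F=4.
Attach a nonagonal bipyramid (V=11, E=27, F=18) along a 3-gon: merge 3 vertices and 3 edges, delete both glued faces → V=12, E=30, F=20.
Attach a 13-gonal antiprism (V=26, E=52, F=28) along a 3-gon: merge 3 vertices and 3 edges, delete both glued faces → V=35, E=79, F=46.
Check: V − E + F = 35 − 79 + 46 = 2.

46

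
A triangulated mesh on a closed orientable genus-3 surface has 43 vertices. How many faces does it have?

χ = 2 − 2·3 = -4, and every face is a triangle so 3F = 2E.
V − E + F = -4 with E = 3F/2 gives 43 − (3/2 − 1)·F = -4, so F = 94 and E = 141.

94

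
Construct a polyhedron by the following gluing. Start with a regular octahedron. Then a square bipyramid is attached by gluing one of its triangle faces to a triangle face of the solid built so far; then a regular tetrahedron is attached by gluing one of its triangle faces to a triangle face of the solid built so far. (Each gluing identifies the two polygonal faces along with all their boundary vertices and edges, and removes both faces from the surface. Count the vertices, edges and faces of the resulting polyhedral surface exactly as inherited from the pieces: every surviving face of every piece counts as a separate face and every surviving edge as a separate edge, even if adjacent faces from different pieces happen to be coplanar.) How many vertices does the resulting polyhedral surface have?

A regular octahedron: V=6, E=12, F=8.
Attach a square bipyramid (V=6, E=12, F=8) along a 3-gon: merge 3 vertices and 3 edges, delete both glued faces → V=9, E=21, F=14.
Attach a regular tetrahedron (V=4, E=6, F=4) along a 3-gon: merge 3 vertices and 3 edges, delete both glued faces → V=10, E=24, F=16.
Check: V − E + F = 10 − 24 + 16 = 2.

10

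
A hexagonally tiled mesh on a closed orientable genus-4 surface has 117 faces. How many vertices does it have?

228

χ = 2 − 2·4 = -6, and every face is a hexagon so 6F = 2E.
E = 6·117/2 = 351. Then V = -6 + E − F = -6 + 351 − 117 = 228.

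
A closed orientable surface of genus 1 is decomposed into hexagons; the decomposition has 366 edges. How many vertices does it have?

χ = 2 − 2·1 = 0, and every face is a hexagon so 6F = 2E.
F = 2E/6 = 122. Then V = 0 + E − F = 0 + 366 − 122 = 244.

244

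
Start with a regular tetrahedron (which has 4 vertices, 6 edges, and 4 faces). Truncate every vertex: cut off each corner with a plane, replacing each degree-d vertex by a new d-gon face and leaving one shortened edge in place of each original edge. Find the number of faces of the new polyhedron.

8

Truncation replaces each original edge-end by a new vertex, so V′ = 2E = 12.
Each original edge survives, and each old vertex of degree d contributes d new edges; summing degrees gives Σd = 2E, so E′ = E + 2E = 3E = 18.
Each original face survives and each original vertex becomes one new face: F′ = F + V = 8.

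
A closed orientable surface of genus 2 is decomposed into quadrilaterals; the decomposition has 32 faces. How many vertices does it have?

χ = 2 − 2·2 = -2, and every face is a square so 4F = 2E.
E = 4·32/2 = 64. Then V = -2 + E − F = -2 + 64 − 32 = 30.

30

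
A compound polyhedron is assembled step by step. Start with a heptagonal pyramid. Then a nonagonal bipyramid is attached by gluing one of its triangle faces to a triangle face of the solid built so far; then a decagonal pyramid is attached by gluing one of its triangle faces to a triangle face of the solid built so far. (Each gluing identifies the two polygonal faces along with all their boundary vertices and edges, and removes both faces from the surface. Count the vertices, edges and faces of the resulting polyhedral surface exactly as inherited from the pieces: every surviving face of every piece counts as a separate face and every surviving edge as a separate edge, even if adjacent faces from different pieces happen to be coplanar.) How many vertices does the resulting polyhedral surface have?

A heptagonal pyramid: V=8, E=14, F=8.
Attach a nonagonal bipyramid (V=11, E=27, F=18) along a 3-gon: merge 3 vertices and 3 edges, delete both glued faces → V=16, E=38, F=24.
Attach a decagonal pyramid (V=11, E=20, F=11) along a 3-gon: merge 3 vertices and 3 edges, delete both glued faces → V=24, E=55, F=33.
Check: V − E + F = 24 − 55 + 33 = 2.

24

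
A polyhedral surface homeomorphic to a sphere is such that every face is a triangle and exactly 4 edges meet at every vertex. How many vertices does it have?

Each face has 3 edges and each edge borders two faces, so 2E = 3F.
Each vertex has degree 4, so 4V = 2E and hence V = 3F/4.
Euler: V − E + F = 2 ⇒ (3F/4) − (3F/2) + F = 2.
Multiply by 8: (6 − 12 + 8)F = 16, i.e. 2F = 16.
So F = 8, E = 3·8/2 = 12, V = 3·8/4 = 6.

6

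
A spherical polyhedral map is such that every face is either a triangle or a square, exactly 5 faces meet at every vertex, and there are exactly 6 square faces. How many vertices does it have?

Let x be the number of triangles; then F = 6 + x.
Edge–face incidences: 2E = 4·6 + 3·x = 24 + 3x.
Every vertex has degree 5, so 5V = 2E.
Euler: V − E + F = 2 ⇒ (2E)/5 − E + (6 + x) = 2.
Multiply by 10: 2·(2E) − 5·(2E) + 10·(6 + x) = 20, i.e. 60 + 10x − 3·(24 + 3x) = 20.
Collecting terms: x − 12 = 20, so x = 32.
Then 2E = 24 + 3·32 = 120, so E = 60, V = 2E/5 = 24, F = 6 + 32 = 38.

24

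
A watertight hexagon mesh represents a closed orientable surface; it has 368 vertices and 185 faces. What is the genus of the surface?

2

Every face is a hexagon, so 2E = 6·185 = 1110, giving E = 555.
χ = V − E + F = 368 − 555 + 185 = -2.
For a closed orientable surface χ = 2 − 2g, so g = (2 − (-2))/2 = 2.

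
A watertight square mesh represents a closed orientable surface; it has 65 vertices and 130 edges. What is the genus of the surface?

Every face is a square and each edge borders two faces, so 4F = 2·130, giving F = 65.
χ = V − E + F = 65 − 130 + 65 = 0.
For a closed orientable surface χ = 2 − 2g, so g = (2 − (0))/2 = 1.

1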